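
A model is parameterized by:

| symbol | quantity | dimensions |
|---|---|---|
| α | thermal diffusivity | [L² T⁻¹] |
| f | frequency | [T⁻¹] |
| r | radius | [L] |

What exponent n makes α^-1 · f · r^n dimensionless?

Balance the L exponent: (1)·n from r, plus −(2) + (0) = -2 from the rest, must sum to zero.
n − 2 = 0, so n = 2.

2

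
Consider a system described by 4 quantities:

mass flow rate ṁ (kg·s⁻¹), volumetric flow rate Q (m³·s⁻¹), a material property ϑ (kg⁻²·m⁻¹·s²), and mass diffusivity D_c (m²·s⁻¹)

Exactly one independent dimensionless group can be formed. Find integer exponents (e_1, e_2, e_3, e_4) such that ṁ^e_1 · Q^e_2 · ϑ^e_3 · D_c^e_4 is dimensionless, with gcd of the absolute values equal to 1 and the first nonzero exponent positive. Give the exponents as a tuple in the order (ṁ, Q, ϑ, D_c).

M: e_1·(1) + e_2·(0) + e_3·(-2) + e_4·(0) = 0
L: e_1·(0) + e_2·(3) + e_3·(-1) + e_4·(2) = 0
T: e_1·(-1) + e_2·(-1) + e_3·(2) + e_4·(-1) = 0
Solving this homogeneous linear system for the smallest-integer solution (first nonzero entry positive) gives (2, 1, 1, -1).

(2, 1, 1, -1)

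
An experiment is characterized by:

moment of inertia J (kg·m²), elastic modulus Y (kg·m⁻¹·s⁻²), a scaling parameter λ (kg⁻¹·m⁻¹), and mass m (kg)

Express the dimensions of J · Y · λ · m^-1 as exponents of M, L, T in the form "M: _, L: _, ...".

M: 0, L: 0, T: -2

Collect each base-dimension exponent across the product:
  M: (1) + (1) + (-1) − (1) = 0
  L: (2) + (-1) + (-1) − (0) = 0
  T: (0) + (-2) + (0) − (0) = -2
So the dimensions are [T⁻²].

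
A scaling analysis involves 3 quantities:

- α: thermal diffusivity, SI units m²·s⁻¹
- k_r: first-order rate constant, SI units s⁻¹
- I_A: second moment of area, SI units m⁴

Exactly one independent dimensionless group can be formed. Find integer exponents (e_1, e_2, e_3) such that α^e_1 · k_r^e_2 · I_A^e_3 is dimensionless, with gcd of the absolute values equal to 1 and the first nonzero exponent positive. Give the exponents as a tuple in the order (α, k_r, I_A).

L: e_1·(2) + e_2·(0) + e_3·(4) = 0
T: e_1·(-1) + e_2·(-1) + e_3·(0) = 0
Solving this homogeneous linear system for the smallest-integer solution (first nonzero entry positive) gives (2, -2, -1).

(2, -2, -1)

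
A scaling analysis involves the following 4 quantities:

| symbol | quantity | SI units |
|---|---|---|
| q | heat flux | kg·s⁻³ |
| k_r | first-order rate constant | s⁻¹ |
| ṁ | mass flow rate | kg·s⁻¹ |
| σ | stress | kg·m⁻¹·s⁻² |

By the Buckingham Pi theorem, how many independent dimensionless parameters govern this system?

There are 4 variables and 3 base dimensions (M, L, T).
The dimension matrix has rank 3.
Independent dimensionless groups: 4 − 3 = 1.

1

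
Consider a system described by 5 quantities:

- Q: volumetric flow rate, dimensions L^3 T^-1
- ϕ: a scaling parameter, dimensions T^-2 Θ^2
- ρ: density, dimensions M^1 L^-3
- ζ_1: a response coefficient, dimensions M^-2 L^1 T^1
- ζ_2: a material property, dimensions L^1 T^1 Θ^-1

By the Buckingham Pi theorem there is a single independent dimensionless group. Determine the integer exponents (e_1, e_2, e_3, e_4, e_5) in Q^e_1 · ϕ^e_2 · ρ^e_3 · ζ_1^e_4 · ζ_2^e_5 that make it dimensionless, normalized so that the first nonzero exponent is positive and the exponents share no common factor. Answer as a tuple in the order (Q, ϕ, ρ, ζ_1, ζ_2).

(1, 1, 2, 1, 2)

M: e_1·(0) + e_2·(0) + e_3·(1) + e_4·(-2) + e_5·(0) = 0
L: e_1·(3) + e_2·(0) + e_3·(-3) + e_4·(1) + e_5·(1) = 0
T: e_1·(-1) + e_2·(-2) + e_3·(0) + e_4·(1) + e_5·(1) = 0
Θ: e_1·(0) + e_2·(2) + e_3·(0) + e_4·(0) + e_5·(-1) = 0
Solving this homogeneous linear system for the smallest-integer solution (first nonzero entry positive) gives (1, 1, 2, 1, 2).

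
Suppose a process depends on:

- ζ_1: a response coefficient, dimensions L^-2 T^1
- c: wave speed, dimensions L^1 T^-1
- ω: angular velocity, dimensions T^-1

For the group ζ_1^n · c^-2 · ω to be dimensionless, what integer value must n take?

-1

Balance the L exponent: (-2)·n from ζ_1, plus −2·(1) + (0) = -2 from the rest, must sum to zero.
-2n − 2 = 0, so n = -1.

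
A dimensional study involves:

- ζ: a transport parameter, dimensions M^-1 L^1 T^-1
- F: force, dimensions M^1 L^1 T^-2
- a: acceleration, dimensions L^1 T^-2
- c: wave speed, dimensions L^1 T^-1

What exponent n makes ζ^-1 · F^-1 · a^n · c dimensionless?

Balance the L exponent: (1)·n from a, plus −(1) − (1) + (1) = -1 from the rest, must sum to zero.
n − 1 = 0, so n = 1.

1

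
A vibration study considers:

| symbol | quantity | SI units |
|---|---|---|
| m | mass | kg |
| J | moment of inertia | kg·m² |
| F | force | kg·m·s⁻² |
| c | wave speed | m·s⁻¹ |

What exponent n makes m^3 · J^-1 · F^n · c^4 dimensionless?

-2

Balance the M exponent: (1)·n from F, plus 3·(1) − (1) + 4·(0) = 2 from the rest, must sum to zero.
n + 2 = 0, so n = -2.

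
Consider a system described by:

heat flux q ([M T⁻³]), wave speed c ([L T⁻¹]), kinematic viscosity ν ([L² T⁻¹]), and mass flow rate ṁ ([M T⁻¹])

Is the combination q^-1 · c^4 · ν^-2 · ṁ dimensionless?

Sum the exponent of each base dimension across the product:
  M: −[q]_M + 4·[c]_M − 2·[ν]_M + [ṁ]_M = −(1) + 4·(0) − 2·(0) + (1) = 0
  L: −[q]_L + 4·[c]_L − 2·[ν]_L + [ṁ]_L = −(0) + 4·(1) − 2·(2) + (0) = 0
  T: −[q]_T + 4·[c]_T − 2·[ν]_T + [ṁ]_T = −(-3) + 4·(-1) − 2·(-1) + (-1) = 0
  Θ: −[q]_Θ + 4·[c]_Θ − 2·[ν]_Θ + [ṁ]_Θ = −(0) + 4·(0) − 2·(0) + (0) = 0
All base exponents vanish — dimensionless.

yes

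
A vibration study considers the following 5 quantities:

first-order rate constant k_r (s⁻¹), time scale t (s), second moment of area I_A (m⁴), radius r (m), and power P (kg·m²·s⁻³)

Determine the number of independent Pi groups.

2

There are 5 variables and 3 base dimensions (M, L, T).
The dimension matrix has rank 3.
Independent dimensionless groups: 5 − 3 = 2.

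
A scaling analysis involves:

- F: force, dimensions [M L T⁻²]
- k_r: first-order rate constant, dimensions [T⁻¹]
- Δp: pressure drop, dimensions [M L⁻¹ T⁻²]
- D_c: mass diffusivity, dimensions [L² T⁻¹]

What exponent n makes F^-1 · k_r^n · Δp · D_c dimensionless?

Balance the T exponent: (-1)·n from k_r, plus −(-2) + (-2) + (-1) = -1 from the rest, must sum to zero.
−n − 1 = 0, so n = -1.

-1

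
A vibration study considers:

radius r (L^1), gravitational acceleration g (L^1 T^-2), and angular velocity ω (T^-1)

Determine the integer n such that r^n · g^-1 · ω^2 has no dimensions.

Balance the L exponent: (1)·n from r, plus −(1) + 2·(0) = -1 from the rest, must sum to zero.
n − 1 = 0, so n = 1.

1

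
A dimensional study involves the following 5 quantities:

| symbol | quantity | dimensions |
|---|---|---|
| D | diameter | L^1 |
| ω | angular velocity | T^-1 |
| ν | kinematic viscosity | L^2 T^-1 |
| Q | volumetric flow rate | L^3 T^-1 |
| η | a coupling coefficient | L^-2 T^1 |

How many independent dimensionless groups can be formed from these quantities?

3

There are 5 variables and 2 base dimensions (L, T).
The dimension matrix has rank 2.
Independent dimensionless groups: 5 − 2 = 3.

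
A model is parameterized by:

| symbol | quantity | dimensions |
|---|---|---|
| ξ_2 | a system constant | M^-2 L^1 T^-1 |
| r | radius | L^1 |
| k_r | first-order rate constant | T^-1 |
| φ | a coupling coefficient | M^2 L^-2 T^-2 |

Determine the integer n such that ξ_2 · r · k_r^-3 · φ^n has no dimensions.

1

Balance the M exponent: (2)·n from φ, plus (-2) + (0) − 3·(0) = -2 from the rest, must sum to zero.
2n − 2 = 0, so n = 1.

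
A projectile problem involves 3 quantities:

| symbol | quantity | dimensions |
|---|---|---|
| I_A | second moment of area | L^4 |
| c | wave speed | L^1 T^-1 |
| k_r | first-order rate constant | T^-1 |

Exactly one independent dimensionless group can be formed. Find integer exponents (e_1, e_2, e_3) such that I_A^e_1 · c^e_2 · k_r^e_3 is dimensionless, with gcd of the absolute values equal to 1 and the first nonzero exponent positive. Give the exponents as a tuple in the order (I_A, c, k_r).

L: e_1·(4) + e_2·(1) + e_3·(0) = 0
T: e_1·(0) + e_2·(-1) + e_3·(-1) = 0
Solving this homogeneous linear system for the smallest-integer solution (first nonzero entry positive) gives (1, -4, 4).

(1, -4, 4)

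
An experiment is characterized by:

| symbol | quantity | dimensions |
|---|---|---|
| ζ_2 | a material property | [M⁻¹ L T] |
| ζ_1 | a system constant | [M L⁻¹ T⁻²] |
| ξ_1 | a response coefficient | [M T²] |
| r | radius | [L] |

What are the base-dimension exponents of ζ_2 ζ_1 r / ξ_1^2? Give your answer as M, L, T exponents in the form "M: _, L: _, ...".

Collect each base-dimension exponent across the product:
  M: (-1) + (1) − 2·(1) + (0) = -2
  L: (1) + (-1) − 2·(0) + (1) = 1
  T: (1) + (-2) − 2·(2) + (0) = -5
So the dimensions are [M⁻² L T⁻⁵].

M: -2, L: 1, T: -5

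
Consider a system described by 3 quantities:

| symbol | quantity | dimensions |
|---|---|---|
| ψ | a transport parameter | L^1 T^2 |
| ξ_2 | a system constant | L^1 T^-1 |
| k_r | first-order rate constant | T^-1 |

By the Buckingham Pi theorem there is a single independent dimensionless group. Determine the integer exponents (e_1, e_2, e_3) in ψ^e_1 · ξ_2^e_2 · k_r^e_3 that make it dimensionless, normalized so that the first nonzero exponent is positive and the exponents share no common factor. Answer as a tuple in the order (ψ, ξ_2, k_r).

L: e_1·(1) + e_2·(1) + e_3·(0) = 0
T: e_1·(2) + e_2·(-1) + e_3·(-1) = 0
Solving this homogeneous linear system for the smallest-integer solution (first nonzero entry positive) gives (1, -1, 3).

(1, -1, 3)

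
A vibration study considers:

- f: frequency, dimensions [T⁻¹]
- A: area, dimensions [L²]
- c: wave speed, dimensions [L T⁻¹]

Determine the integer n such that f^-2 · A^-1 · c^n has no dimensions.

Balance the L exponent: (1)·n from c, plus −2·(0) − (2) = -2 from the rest, must sum to zero.
n − 2 = 0, so n = 2.

2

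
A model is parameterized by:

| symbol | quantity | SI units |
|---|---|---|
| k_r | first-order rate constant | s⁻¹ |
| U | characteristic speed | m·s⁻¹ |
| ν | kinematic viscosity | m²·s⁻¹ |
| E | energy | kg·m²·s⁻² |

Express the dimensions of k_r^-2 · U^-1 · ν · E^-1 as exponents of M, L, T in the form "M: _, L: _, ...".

Collect each base-dimension exponent across the product:
  M: −2·(0) − (0) + (0) − (1) = -1
  L: −2·(0) − (1) + (2) − (2) = -1
  T: −2·(-1) − (-1) + (-1) − (-2) = 4
So the dimensions are [M⁻¹ L⁻¹ T⁴].

M: -1, L: -1, T: 4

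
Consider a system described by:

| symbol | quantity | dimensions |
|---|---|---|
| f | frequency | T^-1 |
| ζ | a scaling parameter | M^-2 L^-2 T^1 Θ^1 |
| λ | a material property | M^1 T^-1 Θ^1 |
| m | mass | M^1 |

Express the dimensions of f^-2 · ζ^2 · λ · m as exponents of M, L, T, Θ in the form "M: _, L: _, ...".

M: -2, L: -4, T: 3, Θ: 3

Collect each base-dimension exponent across the product:
  M: −2·(0) + 2·(-2) + (1) + (1) = -2
  L: −2·(0) + 2·(-2) + (0) + (0) = -4
  T: −2·(-1) + 2·(1) + (-1) + (0) = 3
  Θ: −2·(0) + 2·(1) + (1) + (0) = 3
So the dimensions are [M⁻² L⁻⁴ T³ Θ³].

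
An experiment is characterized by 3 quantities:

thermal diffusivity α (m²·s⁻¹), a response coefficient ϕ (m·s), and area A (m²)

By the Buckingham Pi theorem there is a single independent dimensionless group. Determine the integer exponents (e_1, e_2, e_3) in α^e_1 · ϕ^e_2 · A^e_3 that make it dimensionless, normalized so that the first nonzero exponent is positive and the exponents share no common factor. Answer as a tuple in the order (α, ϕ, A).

(2, 2, -3)

L: e_1·(2) + e_2·(1) + e_3·(2) = 0
T: e_1·(-1) + e_2·(1) + e_3·(0) = 0
Solving this homogeneous linear system for the smallest-integer solution (first nonzero entry positive) gives (2, 2, -3).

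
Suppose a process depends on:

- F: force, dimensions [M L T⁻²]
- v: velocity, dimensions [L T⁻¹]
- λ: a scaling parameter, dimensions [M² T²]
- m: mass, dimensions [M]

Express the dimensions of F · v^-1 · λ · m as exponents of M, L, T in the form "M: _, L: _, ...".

Collect each base-dimension exponent across the product:
  M: (1) − (0) + (2) + (1) = 4
  L: (1) − (1) + (0) + (0) = 0
  T: (-2) − (-1) + (2) + (0) = 1
So the dimensions are [M⁴ T].

M: 4, L: 0, T: 1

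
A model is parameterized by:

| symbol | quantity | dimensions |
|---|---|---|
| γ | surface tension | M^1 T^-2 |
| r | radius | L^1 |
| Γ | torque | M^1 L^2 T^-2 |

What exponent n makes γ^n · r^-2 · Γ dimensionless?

-1

Balance the M exponent: (1)·n from γ, plus −2·(0) + (1) = 1 from the rest, must sum to zero.
n + 1 = 0, so n = -1.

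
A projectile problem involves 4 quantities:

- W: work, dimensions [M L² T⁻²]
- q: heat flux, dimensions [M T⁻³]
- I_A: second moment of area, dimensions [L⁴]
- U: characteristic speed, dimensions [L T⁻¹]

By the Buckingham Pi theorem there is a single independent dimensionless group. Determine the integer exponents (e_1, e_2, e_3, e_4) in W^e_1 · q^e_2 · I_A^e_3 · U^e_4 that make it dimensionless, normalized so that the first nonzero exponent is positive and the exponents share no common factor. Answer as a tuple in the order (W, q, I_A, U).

M: e_1·(1) + e_2·(1) + e_3·(0) + e_4·(0) = 0
L: e_1·(2) + e_2·(0) + e_3·(4) + e_4·(1) = 0
T: e_1·(-2) + e_2·(-3) + e_3·(0) + e_4·(-1) = 0
Solving this homogeneous linear system for the smallest-integer solution (first nonzero entry positive) gives (4, -4, -3, 4).

(4, -4, -3, 4)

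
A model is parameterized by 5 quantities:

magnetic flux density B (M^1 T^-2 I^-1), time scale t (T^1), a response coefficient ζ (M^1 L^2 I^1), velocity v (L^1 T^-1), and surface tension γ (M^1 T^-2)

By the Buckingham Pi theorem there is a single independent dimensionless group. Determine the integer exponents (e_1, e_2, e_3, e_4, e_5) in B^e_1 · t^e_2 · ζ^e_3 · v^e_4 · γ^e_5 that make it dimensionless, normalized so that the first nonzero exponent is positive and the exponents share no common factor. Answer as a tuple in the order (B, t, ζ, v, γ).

(1, -4, 1, -2, -2)

M: e_1·(1) + e_2·(0) + e_3·(1) + e_4·(0) + e_5·(1) = 0
L: e_1·(0) + e_2·(0) + e_3·(2) + e_4·(1) + e_5·(0) = 0
T: e_1·(-2) + e_2·(1) + e_3·(0) + e_4·(-1) + e_5·(-2) = 0
I: e_1·(-1) + e_2·(0) + e_3·(1) + e_4·(0) + e_5·(0) = 0
Solving this homogeneous linear system for the smallest-integer solution (first nonzero entry positive) gives (1, -4, 1, -2, -2).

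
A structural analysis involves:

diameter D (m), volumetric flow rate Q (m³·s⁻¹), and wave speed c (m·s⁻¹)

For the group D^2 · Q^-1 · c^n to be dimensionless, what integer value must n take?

Balance the L exponent: (1)·n from c, plus 2·(1) − (3) = -1 from the rest, must sum to zero.
n − 1 = 0, so n = 1.

1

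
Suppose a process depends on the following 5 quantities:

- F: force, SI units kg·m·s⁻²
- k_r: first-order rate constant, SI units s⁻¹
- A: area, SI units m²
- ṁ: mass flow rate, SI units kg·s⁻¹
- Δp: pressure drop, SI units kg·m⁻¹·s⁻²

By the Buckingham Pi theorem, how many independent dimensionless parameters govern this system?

2

There are 5 variables and 3 base dimensions (M, L, T).
The dimension matrix has rank 3.
Independent dimensionless groups: 5 − 3 = 2.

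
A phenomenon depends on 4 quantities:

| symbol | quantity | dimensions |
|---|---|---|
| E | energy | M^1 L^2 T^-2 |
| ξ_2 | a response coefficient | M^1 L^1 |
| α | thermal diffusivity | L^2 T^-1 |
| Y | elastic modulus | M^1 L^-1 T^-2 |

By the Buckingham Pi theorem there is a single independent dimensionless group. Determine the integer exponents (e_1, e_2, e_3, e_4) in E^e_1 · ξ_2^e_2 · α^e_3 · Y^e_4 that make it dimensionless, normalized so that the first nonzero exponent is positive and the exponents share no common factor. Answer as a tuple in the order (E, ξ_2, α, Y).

(2, -1, -2, -1)

M: e_1·(1) + e_2·(1) + e_3·(0) + e_4·(1) = 0
L: e_1·(2) + e_2·(1) + e_3·(2) + e_4·(-1) = 0
T: e_1·(-2) + e_2·(0) + e_3·(-1) + e_4·(-2) = 0
Solving this homogeneous linear system for the smallest-integer solution (first nonzero entry positive) gives (2, -1, -2, -1).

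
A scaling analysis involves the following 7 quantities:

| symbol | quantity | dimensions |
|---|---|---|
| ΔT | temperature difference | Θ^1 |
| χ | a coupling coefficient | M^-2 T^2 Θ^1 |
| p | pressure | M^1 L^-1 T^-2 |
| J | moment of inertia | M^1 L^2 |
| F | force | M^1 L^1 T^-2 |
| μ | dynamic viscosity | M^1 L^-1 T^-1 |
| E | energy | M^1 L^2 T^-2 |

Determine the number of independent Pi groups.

There are 7 variables and 4 base dimensions (M, L, T, Θ).
The dimension matrix has rank 4.
Independent dimensionless groups: 7 − 4 = 3.

3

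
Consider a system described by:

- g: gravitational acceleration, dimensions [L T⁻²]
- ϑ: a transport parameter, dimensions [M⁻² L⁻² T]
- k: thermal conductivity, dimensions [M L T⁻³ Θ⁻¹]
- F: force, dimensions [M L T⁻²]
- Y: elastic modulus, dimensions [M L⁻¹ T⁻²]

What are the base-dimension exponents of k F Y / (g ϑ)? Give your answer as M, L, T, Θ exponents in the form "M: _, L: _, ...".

Collect each base-dimension exponent across the product:
  M: −(0) − (-2) + (1) + (1) + (1) = 5
  L: −(1) − (-2) + (1) + (1) + (-1) = 2
  T: −(-2) − (1) + (-3) + (-2) + (-2) = -6
  Θ: −(0) − (0) + (-1) + (0) + (0) = -1
So the dimensions are [M⁵ L² T⁻⁶ Θ⁻¹].

M: 5, L: 2, T: -6, Θ: -1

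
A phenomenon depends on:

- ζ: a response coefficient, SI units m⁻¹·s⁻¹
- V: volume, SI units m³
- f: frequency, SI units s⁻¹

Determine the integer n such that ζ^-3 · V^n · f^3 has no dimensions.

-1

Balance the L exponent: (3)·n from V, plus −3·(-1) + 3·(0) = 3 from the rest, must sum to zero.
3n + 3 = 0, so n = -1.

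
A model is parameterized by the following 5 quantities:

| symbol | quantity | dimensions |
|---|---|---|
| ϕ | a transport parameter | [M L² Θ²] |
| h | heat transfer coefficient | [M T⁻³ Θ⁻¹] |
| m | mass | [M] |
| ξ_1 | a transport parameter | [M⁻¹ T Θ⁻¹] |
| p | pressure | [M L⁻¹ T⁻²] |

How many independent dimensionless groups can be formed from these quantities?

There are 5 variables and 4 base dimensions (M, L, T, Θ).
The dimension matrix has rank 4.
Independent dimensionless groups: 5 − 4 = 1.

1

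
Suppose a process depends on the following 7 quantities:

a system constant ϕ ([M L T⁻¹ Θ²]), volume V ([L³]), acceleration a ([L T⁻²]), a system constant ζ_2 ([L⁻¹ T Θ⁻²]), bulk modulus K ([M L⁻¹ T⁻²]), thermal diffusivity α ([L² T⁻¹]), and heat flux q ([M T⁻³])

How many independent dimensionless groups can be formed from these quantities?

3

There are 7 variables and 4 base dimensions (M, L, T, Θ).
The dimension matrix has rank 4.
Independent dimensionless groups: 7 − 4 = 3.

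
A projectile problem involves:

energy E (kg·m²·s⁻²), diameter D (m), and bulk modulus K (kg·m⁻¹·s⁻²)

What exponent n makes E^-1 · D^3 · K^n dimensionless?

Balance the M exponent: (1)·n from K, plus −(1) + 3·(0) = -1 from the rest, must sum to zero.
n − 1 = 0, so n = 1.

1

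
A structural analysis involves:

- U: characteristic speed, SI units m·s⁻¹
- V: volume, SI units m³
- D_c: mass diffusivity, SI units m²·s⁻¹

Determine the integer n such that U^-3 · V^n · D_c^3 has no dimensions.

-1

Balance the L exponent: (3)·n from V, plus −3·(1) + 3·(2) = 3 from the rest, must sum to zero.
3n + 3 = 0, so n = -1.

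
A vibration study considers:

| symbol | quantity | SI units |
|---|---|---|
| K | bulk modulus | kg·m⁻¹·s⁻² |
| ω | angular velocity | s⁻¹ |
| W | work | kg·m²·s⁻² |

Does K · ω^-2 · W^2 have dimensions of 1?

no

Sum the exponent of each base dimension across the product:
  M: [K]_M − 2·[ω]_M + 2·[W]_M = (1) − 2·(0) + 2·(1) = 3
  L: [K]_L − 2·[ω]_L + 2·[W]_L = (-1) − 2·(0) + 2·(2) = 3
  T: [K]_T − 2·[ω]_T + 2·[W]_T = (-2) − 2·(-1) + 2·(-2) = -4
Net dimensions [M³ L³ T⁻⁴] ≠ [1] — not dimensionless.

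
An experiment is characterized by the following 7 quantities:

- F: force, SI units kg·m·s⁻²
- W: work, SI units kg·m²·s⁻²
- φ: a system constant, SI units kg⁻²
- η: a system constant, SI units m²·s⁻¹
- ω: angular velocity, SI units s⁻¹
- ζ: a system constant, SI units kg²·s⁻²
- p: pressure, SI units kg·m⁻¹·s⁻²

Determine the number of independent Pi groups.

There are 7 variables and 3 base dimensions (M, L, T).
The dimension matrix has rank 3.
Independent dimensionless groups: 7 − 3 = 4.

4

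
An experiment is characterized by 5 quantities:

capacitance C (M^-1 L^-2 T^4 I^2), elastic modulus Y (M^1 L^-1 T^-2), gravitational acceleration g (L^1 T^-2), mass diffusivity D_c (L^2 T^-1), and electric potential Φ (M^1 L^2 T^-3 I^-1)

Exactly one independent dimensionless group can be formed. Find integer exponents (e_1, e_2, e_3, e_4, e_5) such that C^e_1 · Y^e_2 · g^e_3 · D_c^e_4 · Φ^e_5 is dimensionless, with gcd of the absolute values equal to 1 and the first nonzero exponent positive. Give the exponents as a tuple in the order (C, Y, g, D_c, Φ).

M: e_1·(-1) + e_2·(1) + e_3·(0) + e_4·(0) + e_5·(1) = 0
L: e_1·(-2) + e_2·(-1) + e_3·(1) + e_4·(2) + e_5·(2) = 0
T: e_1·(4) + e_2·(-2) + e_3·(-2) + e_4·(-1) + e_5·(-3) = 0
I: e_1·(2) + e_2·(0) + e_3·(0) + e_4·(0) + e_5·(-1) = 0
Solving this homogeneous linear system for the smallest-integer solution (first nonzero entry positive) gives (1, -1, 1, -2, 2).

(1, -1, 1, -2, 2)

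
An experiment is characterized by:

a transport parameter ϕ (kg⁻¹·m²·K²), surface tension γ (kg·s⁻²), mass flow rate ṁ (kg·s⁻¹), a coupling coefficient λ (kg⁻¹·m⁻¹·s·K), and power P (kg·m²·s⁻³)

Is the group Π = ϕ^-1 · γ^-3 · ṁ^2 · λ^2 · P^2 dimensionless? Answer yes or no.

yes

Sum the exponent of each base dimension across the product:
  M: −[ϕ]_M − 3·[γ]_M + 2·[ṁ]_M + 2·[λ]_M + 2·[P]_M = −(-1) − 3·(1) + 2·(1) + 2·(-1) + 2·(1) = 0
  L: −[ϕ]_L − 3·[γ]_L + 2·[ṁ]_L + 2·[λ]_L + 2·[P]_L = −(2) − 3·(0) + 2·(0) + 2·(-1) + 2·(2) = 0
  T: −[ϕ]_T − 3·[γ]_T + 2·[ṁ]_T + 2·[λ]_T + 2·[P]_T = −(0) − 3·(-2) + 2·(-1) + 2·(1) + 2·(-3) = 0
  Θ: −[ϕ]_Θ − 3·[γ]_Θ + 2·[ṁ]_Θ + 2·[λ]_Θ + 2·[P]_Θ = −(2) − 3·(0) + 2·(0) + 2·(1) + 2·(0) = 0
All base exponents vanish — dimensionless.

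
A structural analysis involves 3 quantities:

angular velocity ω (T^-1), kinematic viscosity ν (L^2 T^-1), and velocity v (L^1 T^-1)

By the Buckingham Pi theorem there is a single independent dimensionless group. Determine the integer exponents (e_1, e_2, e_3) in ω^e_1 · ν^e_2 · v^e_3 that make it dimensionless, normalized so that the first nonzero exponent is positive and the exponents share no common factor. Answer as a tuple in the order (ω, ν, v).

L: e_1·(0) + e_2·(2) + e_3·(1) = 0
T: e_1·(-1) + e_2·(-1) + e_3·(-1) = 0
Solving this homogeneous linear system for the smallest-integer solution (first nonzero entry positive) gives (1, 1, -2).

(1, 1, -2)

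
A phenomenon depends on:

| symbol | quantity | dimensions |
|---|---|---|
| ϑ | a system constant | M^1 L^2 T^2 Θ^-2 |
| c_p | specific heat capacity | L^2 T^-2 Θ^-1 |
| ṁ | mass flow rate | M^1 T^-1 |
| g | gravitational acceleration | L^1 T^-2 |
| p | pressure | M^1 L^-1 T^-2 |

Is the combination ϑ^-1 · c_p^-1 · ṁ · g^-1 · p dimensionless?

Sum the exponent of each base dimension across the product:
  M: −[ϑ]_M − [c_p]_M + [ṁ]_M − [g]_M + [p]_M = −(1) − (0) + (1) − (0) + (1) = 1
  L: −[ϑ]_L − [c_p]_L + [ṁ]_L − [g]_L + [p]_L = −(2) − (2) + (0) − (1) + (-1) = -6
  T: −[ϑ]_T − [c_p]_T + [ṁ]_T − [g]_T + [p]_T = −(2) − (-2) + (-1) − (-2) + (-2) = -1
  Θ: −[ϑ]_Θ − [c_p]_Θ + [ṁ]_Θ − [g]_Θ + [p]_Θ = −(-2) − (-1) + (0) − (0) + (0) = 3
Net dimensions [M L⁻⁶ T⁻¹ Θ³] ≠ [1] — not dimensionless.

no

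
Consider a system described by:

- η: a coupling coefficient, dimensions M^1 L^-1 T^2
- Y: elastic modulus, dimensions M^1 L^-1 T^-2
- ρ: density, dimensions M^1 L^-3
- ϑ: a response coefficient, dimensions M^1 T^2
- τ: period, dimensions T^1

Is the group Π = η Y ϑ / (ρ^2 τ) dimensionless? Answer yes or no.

Sum the exponent of each base dimension across the product:
  M: [η]_M + [Y]_M − 2·[ρ]_M + [ϑ]_M − [τ]_M = (1) + (1) − 2·(1) + (1) − (0) = 1
  L: [η]_L + [Y]_L − 2·[ρ]_L + [ϑ]_L − [τ]_L = (-1) + (-1) − 2·(-3) + (0) − (0) = 4
  T: [η]_T + [Y]_T − 2·[ρ]_T + [ϑ]_T − [τ]_T = (2) + (-2) − 2·(0) + (2) − (1) = 1
Net dimensions [M L⁴ T] ≠ [1] — not dimensionless.

no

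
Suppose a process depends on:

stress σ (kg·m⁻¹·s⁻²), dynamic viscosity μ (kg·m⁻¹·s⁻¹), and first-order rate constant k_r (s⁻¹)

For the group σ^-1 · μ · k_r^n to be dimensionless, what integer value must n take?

1

Balance the T exponent: (-1)·n from k_r, plus −(-2) + (-1) = 1 from the rest, must sum to zero.
−n + 1 = 0, so n = 1.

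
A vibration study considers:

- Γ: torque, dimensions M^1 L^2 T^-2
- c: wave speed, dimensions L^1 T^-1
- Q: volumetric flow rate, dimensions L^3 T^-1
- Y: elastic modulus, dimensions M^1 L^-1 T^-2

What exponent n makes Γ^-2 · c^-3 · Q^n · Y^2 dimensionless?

Balance the L exponent: (3)·n from Q, plus −2·(2) − 3·(1) + 2·(-1) = -9 from the rest, must sum to zero.
3n − 9 = 0, so n = 3.

3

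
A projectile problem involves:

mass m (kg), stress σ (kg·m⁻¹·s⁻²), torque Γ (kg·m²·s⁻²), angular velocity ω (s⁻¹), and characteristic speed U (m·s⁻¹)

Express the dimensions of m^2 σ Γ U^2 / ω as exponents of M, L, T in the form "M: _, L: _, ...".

M: 4, L: 3, T: -5

Collect each base-dimension exponent across the product:
  M: 2·(1) + (1) + (1) − (0) + 2·(0) = 4
  L: 2·(0) + (-1) + (2) − (0) + 2·(1) = 3
  T: 2·(0) + (-2) + (-2) − (-1) + 2·(-1) = -5
So the dimensions are [M⁴ L³ T⁻⁵].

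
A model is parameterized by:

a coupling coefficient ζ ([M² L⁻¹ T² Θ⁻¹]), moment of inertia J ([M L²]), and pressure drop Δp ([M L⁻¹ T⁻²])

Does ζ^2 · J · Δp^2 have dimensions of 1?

no

Sum the exponent of each base dimension across the product:
  M: 2·[ζ]_M + [J]_M + 2·[Δp]_M = 2·(2) + (1) + 2·(1) = 7
  L: 2·[ζ]_L + [J]_L + 2·[Δp]_L = 2·(-1) + (2) + 2·(-1) = -2
  T: 2·[ζ]_T + [J]_T + 2·[Δp]_T = 2·(2) + (0) + 2·(-2) = 0
  Θ: 2·[ζ]_Θ + [J]_Θ + 2·[Δp]_Θ = 2·(-1) + (0) + 2·(0) = -2
Net dimensions [M⁷ L⁻² Θ⁻²] ≠ [1] — not dimensionless.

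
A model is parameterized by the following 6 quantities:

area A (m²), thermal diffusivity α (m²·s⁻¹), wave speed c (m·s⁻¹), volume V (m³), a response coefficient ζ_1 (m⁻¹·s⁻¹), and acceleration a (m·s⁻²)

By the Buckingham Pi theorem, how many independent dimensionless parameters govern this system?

There are 6 variables and 2 base dimensions (L, T).
The dimension matrix has rank 2.
Independent dimensionless groups: 6 − 2 = 4.

4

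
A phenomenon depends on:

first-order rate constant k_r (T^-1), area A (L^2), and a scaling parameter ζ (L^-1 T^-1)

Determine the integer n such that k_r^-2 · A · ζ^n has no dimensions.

2

Balance the L exponent: (-1)·n from ζ, plus −2·(0) + (2) = 2 from the rest, must sum to zero.
−n + 2 = 0, so n = 2.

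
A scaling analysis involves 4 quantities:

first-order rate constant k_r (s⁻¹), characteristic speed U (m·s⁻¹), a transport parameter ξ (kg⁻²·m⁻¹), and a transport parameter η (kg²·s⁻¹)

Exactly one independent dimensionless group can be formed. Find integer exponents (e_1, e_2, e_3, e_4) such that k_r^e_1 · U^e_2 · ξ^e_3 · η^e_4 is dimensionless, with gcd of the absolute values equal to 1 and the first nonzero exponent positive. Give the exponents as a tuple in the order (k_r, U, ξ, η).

M: e_1·(0) + e_2·(0) + e_3·(-2) + e_4·(2) = 0
L: e_1·(0) + e_2·(1) + e_3·(-1) + e_4·(0) = 0
T: e_1·(-1) + e_2·(-1) + e_3·(0) + e_4·(-1) = 0
Solving this homogeneous linear system for the smallest-integer solution (first nonzero entry positive) gives (2, -1, -1, -1).

(2, -1, -1, -1)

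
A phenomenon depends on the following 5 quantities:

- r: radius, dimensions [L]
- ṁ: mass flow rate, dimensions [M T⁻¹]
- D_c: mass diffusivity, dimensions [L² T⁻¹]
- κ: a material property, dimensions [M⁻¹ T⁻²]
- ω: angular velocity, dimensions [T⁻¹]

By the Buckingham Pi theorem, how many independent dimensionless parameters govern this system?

2

There are 5 variables and 3 base dimensions (M, L, T).
The dimension matrix has rank 3.
Independent dimensionless groups: 5 − 3 = 2.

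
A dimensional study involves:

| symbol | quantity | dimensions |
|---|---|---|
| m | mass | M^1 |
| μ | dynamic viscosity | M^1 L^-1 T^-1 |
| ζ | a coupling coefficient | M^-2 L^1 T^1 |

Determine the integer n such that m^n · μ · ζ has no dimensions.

1

Balance the M exponent: (1)·n from m, plus (1) + (-2) = -1 from the rest, must sum to zero.
n − 1 = 0, so n = 1.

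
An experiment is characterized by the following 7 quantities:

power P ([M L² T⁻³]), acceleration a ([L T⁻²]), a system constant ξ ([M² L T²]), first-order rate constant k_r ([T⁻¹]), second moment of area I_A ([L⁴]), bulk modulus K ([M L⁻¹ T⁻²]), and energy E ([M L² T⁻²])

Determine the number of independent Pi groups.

There are 7 variables and 3 base dimensions (M, L, T).
The dimension matrix has rank 3.
Independent dimensionless groups: 7 − 3 = 4.

4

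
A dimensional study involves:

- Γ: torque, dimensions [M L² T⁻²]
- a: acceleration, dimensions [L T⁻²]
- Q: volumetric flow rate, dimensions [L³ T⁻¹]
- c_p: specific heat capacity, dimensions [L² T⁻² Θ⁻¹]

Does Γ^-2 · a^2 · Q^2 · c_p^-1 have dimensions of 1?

Sum the exponent of each base dimension across the product:
  M: −2·[Γ]_M + 2·[a]_M + 2·[Q]_M − [c_p]_M = −2·(1) + 2·(0) + 2·(0) − (0) = -2
  L: −2·[Γ]_L + 2·[a]_L + 2·[Q]_L − [c_p]_L = −2·(2) + 2·(1) + 2·(3) − (2) = 2
  T: −2·[Γ]_T + 2·[a]_T + 2·[Q]_T − [c_p]_T = −2·(-2) + 2·(-2) + 2·(-1) − (-2) = 0
  Θ: −2·[Γ]_Θ + 2·[a]_Θ + 2·[Q]_Θ − [c_p]_Θ = −2·(0) + 2·(0) + 2·(0) − (-1) = 1
Net dimensions [M⁻² L² Θ] ≠ [1] — not dimensionless.

no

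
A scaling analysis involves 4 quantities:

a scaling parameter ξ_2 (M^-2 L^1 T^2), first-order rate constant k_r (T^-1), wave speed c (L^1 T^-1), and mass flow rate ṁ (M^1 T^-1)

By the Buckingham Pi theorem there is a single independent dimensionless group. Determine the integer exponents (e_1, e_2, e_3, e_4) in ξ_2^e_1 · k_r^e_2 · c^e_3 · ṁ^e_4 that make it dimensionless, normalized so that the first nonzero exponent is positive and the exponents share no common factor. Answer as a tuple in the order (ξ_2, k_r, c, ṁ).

M: e_1·(-2) + e_2·(0) + e_3·(0) + e_4·(1) = 0
L: e_1·(1) + e_2·(0) + e_3·(1) + e_4·(0) = 0
T: e_1·(2) + e_2·(-1) + e_3·(-1) + e_4·(-1) = 0
Solving this homogeneous linear system for the smallest-integer solution (first nonzero entry positive) gives (1, 1, -1, 2).

(1, 1, -1, 2)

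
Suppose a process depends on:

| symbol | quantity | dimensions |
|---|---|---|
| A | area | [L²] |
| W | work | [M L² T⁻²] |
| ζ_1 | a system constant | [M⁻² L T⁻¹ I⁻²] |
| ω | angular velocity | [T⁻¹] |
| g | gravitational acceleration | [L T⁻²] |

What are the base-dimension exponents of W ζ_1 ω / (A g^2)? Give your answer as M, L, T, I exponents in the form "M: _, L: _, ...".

Collect each base-dimension exponent across the product:
  M: −(0) + (1) + (-2) + (0) − 2·(0) = -1
  L: −(2) + (2) + (1) + (0) − 2·(1) = -1
  T: −(0) + (-2) + (-1) + (-1) − 2·(-2) = 0
  I: −(0) + (0) + (-2) + (0) − 2·(0) = -2
So the dimensions are [M⁻¹ L⁻¹ I⁻²].

M: -1, L: -1, T: 0, I: -2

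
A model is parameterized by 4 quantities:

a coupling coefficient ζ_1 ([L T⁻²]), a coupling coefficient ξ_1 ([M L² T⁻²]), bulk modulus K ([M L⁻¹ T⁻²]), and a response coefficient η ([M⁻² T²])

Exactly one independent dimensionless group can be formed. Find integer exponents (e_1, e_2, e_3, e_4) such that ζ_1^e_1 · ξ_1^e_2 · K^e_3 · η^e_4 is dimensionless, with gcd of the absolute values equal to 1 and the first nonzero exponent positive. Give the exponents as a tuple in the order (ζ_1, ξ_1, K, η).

M: e_1·(0) + e_2·(1) + e_3·(1) + e_4·(-2) = 0
L: e_1·(1) + e_2·(2) + e_3·(-1) + e_4·(0) = 0
T: e_1·(-2) + e_2·(-2) + e_3·(-2) + e_4·(2) = 0
Solving this homogeneous linear system for the smallest-integer solution (first nonzero entry positive) gives (1, -1, -1, -1).

(1, -1, -1, -1)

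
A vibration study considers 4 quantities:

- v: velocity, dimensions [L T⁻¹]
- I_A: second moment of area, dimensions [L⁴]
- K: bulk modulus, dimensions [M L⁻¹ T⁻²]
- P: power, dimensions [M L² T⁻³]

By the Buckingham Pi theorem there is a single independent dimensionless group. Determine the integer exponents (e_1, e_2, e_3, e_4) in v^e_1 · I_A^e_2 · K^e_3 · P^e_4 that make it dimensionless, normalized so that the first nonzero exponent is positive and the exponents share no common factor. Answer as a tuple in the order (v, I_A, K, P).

(2, 1, 2, -2)

M: e_1·(0) + e_2·(0) + e_3·(1) + e_4·(1) = 0
L: e_1·(1) + e_2·(4) + e_3·(-1) + e_4·(2) = 0
T: e_1·(-1) + e_2·(0) + e_3·(-2) + e_4·(-3) = 0
Solving this homogeneous linear system for the smallest-integer solution (first nonzero entry positive) gives (2, 1, 2, -2).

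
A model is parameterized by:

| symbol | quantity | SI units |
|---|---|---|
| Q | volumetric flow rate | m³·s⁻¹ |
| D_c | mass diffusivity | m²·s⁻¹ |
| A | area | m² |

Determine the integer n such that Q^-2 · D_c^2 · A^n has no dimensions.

Balance the L exponent: (2)·n from A, plus −2·(3) + 2·(2) = -2 from the rest, must sum to zero.
2n − 2 = 0, so n = 1.

1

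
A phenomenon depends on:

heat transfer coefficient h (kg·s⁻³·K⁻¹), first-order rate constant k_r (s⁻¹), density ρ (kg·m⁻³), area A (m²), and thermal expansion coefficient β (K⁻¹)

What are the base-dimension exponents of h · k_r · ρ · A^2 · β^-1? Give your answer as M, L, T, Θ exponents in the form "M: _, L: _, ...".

Collect each base-dimension exponent across the product:
  M: (1) + (0) + (1) + 2·(0) − (0) = 2
  L: (0) + (0) + (-3) + 2·(2) − (0) = 1
  T: (-3) + (-1) + (0) + 2·(0) − (0) = -4
  Θ: (-1) + (0) + (0) + 2·(0) − (-1) = 0
So the dimensions are [M² L T⁻⁴].

M: 2, L: 1, T: -4, Θ: 0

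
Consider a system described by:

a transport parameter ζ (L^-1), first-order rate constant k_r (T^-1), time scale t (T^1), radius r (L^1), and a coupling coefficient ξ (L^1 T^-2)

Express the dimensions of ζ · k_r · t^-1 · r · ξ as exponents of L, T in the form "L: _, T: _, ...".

L: 1, T: -4

Collect each base-dimension exponent across the product:
  L: (-1) + (0) − (0) + (1) + (1) = 1
  T: (0) + (-1) − (1) + (0) + (-2) = -4
So the dimensions are [L T⁻⁴].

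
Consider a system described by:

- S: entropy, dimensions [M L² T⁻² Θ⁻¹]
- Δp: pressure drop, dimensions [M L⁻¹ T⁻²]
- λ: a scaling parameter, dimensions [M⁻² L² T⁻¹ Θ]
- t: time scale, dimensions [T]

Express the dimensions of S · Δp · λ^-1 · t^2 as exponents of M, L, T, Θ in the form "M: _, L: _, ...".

M: 4, L: -1, T: -1, Θ: -2

Collect each base-dimension exponent across the product:
  M: (1) + (1) − (-2) + 2·(0) = 4
  L: (2) + (-1) − (2) + 2·(0) = -1
  T: (-2) + (-2) − (-1) + 2·(1) = -1
  Θ: (-1) + (0) − (1) + 2·(0) = -2
So the dimensions are [M⁴ L⁻¹ T⁻¹ Θ⁻²].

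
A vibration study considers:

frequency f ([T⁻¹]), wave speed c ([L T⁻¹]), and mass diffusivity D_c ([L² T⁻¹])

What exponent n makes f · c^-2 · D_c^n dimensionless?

Balance the L exponent: (2)·n from D_c, plus (0) − 2·(1) = -2 from the rest, must sum to zero.
2n − 2 = 0, so n = 1.

1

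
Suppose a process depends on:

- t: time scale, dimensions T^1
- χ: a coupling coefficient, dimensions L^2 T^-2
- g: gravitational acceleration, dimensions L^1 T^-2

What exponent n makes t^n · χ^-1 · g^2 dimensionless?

2

Balance the T exponent: (1)·n from t, plus −(-2) + 2·(-2) = -2 from the rest, must sum to zero.
n − 2 = 0, so n = 2.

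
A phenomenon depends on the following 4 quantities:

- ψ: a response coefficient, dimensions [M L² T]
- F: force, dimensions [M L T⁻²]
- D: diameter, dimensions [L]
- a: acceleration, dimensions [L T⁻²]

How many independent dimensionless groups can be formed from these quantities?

1

There are 4 variables and 3 base dimensions (M, L, T).
The dimension matrix has rank 3.
Independent dimensionless groups: 4 − 3 = 1.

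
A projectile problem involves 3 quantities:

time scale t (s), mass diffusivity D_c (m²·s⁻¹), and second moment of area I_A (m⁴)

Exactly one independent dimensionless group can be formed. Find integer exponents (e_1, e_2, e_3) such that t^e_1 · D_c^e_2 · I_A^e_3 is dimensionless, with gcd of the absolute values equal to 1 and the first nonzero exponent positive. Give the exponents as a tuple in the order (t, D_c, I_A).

L: e_1·(0) + e_2·(2) + e_3·(4) = 0
T: e_1·(1) + e_2·(-1) + e_3·(0) = 0
Solving this homogeneous linear system for the smallest-integer solution (first nonzero entry positive) gives (2, 2, -1).

(2, 2, -1)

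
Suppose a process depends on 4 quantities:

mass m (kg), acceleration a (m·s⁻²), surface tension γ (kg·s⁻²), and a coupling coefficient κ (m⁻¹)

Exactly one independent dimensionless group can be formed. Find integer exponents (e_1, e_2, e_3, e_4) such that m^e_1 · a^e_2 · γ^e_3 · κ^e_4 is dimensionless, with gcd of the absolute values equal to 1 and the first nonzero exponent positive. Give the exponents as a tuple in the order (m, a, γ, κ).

(1, 1, -1, 1)

M: e_1·(1) + e_2·(0) + e_3·(1) + e_4·(0) = 0
L: e_1·(0) + e_2·(1) + e_3·(0) + e_4·(-1) = 0
T: e_1·(0) + e_2·(-2) + e_3·(-2) + e_4·(0) = 0
Solving this homogeneous linear system for the smallest-integer solution (first nonzero entry positive) gives (1, 1, -1, 1).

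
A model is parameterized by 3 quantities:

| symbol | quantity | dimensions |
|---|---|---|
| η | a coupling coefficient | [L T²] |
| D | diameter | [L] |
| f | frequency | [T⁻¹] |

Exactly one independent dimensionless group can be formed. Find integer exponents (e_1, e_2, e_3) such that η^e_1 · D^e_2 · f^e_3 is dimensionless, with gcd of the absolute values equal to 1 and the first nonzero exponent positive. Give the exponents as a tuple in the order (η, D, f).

(1, -1, 2)

L: e_1·(1) + e_2·(1) + e_3·(0) = 0
T: e_1·(2) + e_2·(0) + e_3·(-1) = 0
Solving this homogeneous linear system for the smallest-integer solution (first nonzero entry positive) gives (1, -1, 2).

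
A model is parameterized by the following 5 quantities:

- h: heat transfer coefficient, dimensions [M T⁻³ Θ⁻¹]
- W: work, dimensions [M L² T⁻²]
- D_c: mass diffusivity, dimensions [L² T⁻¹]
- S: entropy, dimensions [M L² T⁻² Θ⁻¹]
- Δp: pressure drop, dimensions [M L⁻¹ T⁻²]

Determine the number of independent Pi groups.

There are 5 variables and 4 base dimensions (M, L, T, Θ).
The dimension matrix has rank 4.
Independent dimensionless groups: 5 − 4 = 1.

1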